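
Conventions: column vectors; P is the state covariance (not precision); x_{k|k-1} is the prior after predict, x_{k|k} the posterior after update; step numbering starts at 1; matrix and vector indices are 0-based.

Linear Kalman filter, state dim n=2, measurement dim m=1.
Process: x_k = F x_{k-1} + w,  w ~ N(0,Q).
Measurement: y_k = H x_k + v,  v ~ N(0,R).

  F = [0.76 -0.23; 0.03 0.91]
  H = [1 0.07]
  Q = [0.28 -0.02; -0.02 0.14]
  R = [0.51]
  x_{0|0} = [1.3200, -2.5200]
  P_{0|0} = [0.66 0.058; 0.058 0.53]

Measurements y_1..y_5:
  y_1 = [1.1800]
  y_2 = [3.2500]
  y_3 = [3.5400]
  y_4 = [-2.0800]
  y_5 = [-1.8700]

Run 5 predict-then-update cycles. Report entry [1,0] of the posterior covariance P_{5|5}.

P_post[1,0] = -0.1387

step 1: x^-=[1.5828, -2.2536]  P^-=[0.6690 -0.0762; -0.0762 0.5827]  S=[1.1712]  K=[0.5667; -0.0302]  nu=[-0.2450]  x^+=[1.4439, -2.2462]  P^+=[0.2929 -0.0561; -0.0561 0.5816]
step 2: x^-=[1.6140, -2.0007]  P^-=[0.4996 -0.1735; -0.1735 0.6188]  S=[0.9883]  K=[0.4932; -0.1317]  nu=[1.7760]  x^+=[2.4899, -2.2346]  P^+=[0.2592 -0.1093; -0.1093 0.6017]
step 3: x^-=[2.4063, -1.9588]  P^-=[0.4997 -0.2148; -0.2148 0.6325]  S=[0.9828]  K=[0.4932; -0.1736]  nu=[1.2708]  x^+=[3.0331, -2.1794]  P^+=[0.2607 -0.1307; -0.1307 0.6029]
step 4: x^-=[2.8064, -1.8922]  P^-=[0.5082 -0.2297; -0.2297 0.6324]  S=[0.9891]  K=[0.4975; -0.1875]  nu=[-4.7539]  x^+=[0.4413, -1.0007]  P^+=[0.2634 -0.1375; -0.1375 0.5976]
step 5: x^-=[0.5655, -0.8974]  P^-=[0.5118 -0.2332; -0.2332 0.6276]  S=[0.9922]  K=[0.4993; -0.1907]  nu=[-2.3727]  x^+=[-0.6193, -0.4448]  P^+=[0.2644 -0.1387; -0.1387 0.5915]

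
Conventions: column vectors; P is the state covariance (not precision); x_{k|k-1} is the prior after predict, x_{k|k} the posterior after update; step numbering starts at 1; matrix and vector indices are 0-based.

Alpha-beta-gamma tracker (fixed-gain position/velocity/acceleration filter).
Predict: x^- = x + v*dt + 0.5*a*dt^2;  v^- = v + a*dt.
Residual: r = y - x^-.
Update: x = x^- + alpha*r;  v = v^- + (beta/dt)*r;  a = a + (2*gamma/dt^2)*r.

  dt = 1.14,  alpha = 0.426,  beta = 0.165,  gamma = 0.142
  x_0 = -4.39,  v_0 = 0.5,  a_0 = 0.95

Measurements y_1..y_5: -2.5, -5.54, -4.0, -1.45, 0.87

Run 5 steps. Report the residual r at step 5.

step 1: x_pred=-3.2027  r=0.7027  x^+=-2.9033  v^+=1.6847  a^+=1.1036
step 2: x_pred=-0.2657  r=-5.2743  x^+=-2.5125  v^+=2.1794  a^+=-0.0490
step 3: x_pred=-0.0599  r=-3.9401  x^+=-1.7384  v^+=1.5532  a^+=-0.9101
step 4: x_pred=-0.5591  r=-0.8909  x^+=-0.9386  v^+=0.3868  a^+=-1.1047
step 5: x_pred=-1.2155  r=2.0855  x^+=-0.3271  v^+=-0.5708  a^+=-0.6490

resid = 2.0855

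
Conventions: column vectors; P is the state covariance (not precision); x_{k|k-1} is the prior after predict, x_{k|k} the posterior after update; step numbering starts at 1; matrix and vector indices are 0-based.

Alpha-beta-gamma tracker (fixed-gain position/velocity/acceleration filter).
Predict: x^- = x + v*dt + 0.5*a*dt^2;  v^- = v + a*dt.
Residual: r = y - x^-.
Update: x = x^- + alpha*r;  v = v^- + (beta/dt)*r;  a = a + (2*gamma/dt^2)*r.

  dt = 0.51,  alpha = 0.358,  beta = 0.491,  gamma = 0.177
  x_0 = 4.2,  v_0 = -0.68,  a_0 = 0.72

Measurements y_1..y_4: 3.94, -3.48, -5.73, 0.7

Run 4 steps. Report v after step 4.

step 1: x_pred=3.9468  r=-0.0068  x^+=3.9444  v^+=-0.3194  a^+=0.7107
step 2: x_pred=3.8739  r=-7.3539  x^+=1.2412  v^+=-7.0369  a^+=-9.2981
step 3: x_pred=-3.5568  r=-2.1732  x^+=-4.3348  v^+=-13.8712  a^+=-12.2559
step 4: x_pred=-13.0030  r=13.7030  x^+=-8.0973  v^+=-6.9292  a^+=6.3941

v_post = -6.9292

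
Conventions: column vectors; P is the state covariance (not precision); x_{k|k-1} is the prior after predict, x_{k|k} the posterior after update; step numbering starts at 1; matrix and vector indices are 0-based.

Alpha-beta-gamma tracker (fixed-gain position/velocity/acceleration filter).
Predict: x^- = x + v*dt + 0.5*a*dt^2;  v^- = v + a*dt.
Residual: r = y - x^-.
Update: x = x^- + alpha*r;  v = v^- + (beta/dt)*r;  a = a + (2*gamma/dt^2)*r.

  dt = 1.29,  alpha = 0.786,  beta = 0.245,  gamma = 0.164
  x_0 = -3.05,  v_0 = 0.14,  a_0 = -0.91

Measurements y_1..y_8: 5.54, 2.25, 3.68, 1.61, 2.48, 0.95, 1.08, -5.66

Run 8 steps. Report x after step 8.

step 1: x_pred=-3.6266  r=9.1666  x^+=3.5784  v^+=0.7070  a^+=0.8968
step 2: x_pred=5.2366  r=-2.9866  x^+=2.8891  v^+=1.2966  a^+=0.3081
step 3: x_pred=4.8181  r=-1.1381  x^+=3.9236  v^+=1.4779  a^+=0.0838
step 4: x_pred=5.8998  r=-4.2898  x^+=2.5280  v^+=0.7713  a^+=-0.7618
step 5: x_pred=2.8891  r=-0.4091  x^+=2.5675  v^+=-0.2891  a^+=-0.8424
step 6: x_pred=1.4937  r=-0.5437  x^+=1.0663  v^+=-1.4791  a^+=-0.9496
step 7: x_pred=-1.6317  r=2.7117  x^+=0.4997  v^+=-2.1890  a^+=-0.4151
step 8: x_pred=-2.6695  r=-2.9905  x^+=-5.0200  v^+=-3.2924  a^+=-1.0045

x_post = -5.0200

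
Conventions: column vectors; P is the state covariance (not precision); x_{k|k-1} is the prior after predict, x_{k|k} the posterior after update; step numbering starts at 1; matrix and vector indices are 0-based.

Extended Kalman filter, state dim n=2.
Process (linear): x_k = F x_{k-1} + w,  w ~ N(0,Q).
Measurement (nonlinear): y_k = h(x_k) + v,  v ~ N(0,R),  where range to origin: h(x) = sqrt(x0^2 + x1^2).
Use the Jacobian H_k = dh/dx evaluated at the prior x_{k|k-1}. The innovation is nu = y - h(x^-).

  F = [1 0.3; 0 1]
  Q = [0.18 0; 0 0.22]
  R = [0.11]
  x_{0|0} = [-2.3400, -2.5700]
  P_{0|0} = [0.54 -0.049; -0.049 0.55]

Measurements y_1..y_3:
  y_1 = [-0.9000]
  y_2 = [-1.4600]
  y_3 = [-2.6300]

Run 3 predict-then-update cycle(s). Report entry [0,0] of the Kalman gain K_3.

step 1: x^-=[-3.1110, -2.5700]  P^-=[0.7401 0.1160; 0.1160 0.7700]  H_jac=[-0.7710 -0.6369]  S=[0.9761]  K=[-0.6602; -0.5940]  nu=[-4.9352]  x^+=[0.1473, 0.3616]  P^+=[0.3146 -0.2668; -0.2668 0.4256]
step 2: x^-=[0.2558, 0.3616]  P^-=[0.3728 -0.1391; -0.1391 0.6456]  H_jac=[0.5775 0.8164]  S=[0.5334]  K=[0.1907; 0.8374]  nu=[-1.9029]  x^+=[-0.1071, -1.2319]  P^+=[0.3534 -0.2243; -0.2243 0.2715]
step 3: x^-=[-0.4767, -1.2319]  P^-=[0.4233 -0.1429; -0.1429 0.4915]  H_jac=[-0.3609 -0.9326]  S=[0.4965]  K=[-0.0393; -0.8195]  nu=[-3.9509]  x^+=[-0.3215, 2.0058]  P^+=[0.4225 -0.1589; -0.1589 0.1581]

K[0,0] = -0.0393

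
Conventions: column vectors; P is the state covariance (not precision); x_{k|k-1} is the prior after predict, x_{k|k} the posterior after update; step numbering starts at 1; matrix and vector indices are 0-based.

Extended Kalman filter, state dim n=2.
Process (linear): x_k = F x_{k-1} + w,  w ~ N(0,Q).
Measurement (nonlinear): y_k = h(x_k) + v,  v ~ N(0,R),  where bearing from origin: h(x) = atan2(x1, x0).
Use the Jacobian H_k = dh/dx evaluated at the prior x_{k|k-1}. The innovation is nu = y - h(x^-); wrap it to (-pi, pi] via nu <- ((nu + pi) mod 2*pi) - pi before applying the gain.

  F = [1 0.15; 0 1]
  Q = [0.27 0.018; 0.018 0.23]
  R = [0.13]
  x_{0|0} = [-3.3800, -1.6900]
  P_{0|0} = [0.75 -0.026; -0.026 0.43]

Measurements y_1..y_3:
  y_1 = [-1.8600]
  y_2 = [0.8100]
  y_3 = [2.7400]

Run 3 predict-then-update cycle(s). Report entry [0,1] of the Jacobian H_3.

step 1: x^-=[-3.6335, -1.6900]  P^-=[1.0219 0.0565; 0.0565 0.6600]  H_jac=[0.1052 -0.2263]  S=[0.1724]  K=[0.5496; -0.8316]  nu=[0.8462]  x^+=[-3.1684, -2.3938]  P^+=[0.9698 0.1353; 0.1353 0.5407]
step 2: x^-=[-3.5275, -2.3938]  P^-=[1.2926 0.2344; 0.2344 0.7707]  H_jac=[0.1317 -0.1941]  S=[0.1695]  K=[0.7361; -0.7005]  nu=[-2.9278]  x^+=[-5.6827, -0.3427]  P^+=[1.2007 0.3218; 0.3218 0.6876]
step 3: x^-=[-5.7341, -0.3427]  P^-=[1.5827 0.4430; 0.4430 0.9176]  H_jac=[0.0104 -0.1738]  S=[0.1563]  K=[-0.3874; -0.9909]  nu=[-0.4613]  x^+=[-5.5554, 0.1144]  P^+=[1.5593 0.3830; 0.3830 0.7641]

H_jac[0,1] = -0.1738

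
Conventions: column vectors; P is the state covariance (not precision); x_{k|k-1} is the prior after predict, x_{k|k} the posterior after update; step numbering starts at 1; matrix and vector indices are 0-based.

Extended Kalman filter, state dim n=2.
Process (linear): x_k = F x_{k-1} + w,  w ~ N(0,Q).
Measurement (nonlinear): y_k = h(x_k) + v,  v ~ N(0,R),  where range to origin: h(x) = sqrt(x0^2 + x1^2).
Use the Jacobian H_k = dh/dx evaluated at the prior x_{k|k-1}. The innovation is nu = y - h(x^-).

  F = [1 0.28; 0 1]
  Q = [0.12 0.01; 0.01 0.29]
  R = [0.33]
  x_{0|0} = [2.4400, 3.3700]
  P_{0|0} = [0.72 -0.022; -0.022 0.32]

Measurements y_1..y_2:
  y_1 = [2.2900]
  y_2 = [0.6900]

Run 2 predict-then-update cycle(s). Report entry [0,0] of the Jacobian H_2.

step 1: x^-=[3.3836, 3.3700]  P^-=[0.8528 0.0776; 0.0776 0.6100]  H_jac=[0.7085 0.7057]  S=[1.1395]  K=[0.5783; 0.4260]  nu=[-2.4855]  x^+=[1.9462, 2.3111]  P^+=[0.4717 -0.2031; -0.2031 0.4032]
step 2: x^-=[2.5933, 2.3111]  P^-=[0.5095 -0.0802; -0.0802 0.6932]  H_jac=[0.7466 0.6653]  S=[0.8411]  K=[0.3888; 0.4771]  nu=[-2.7837]  x^+=[1.5111, 0.9830]  P^+=[0.3824 -0.2363; -0.2363 0.5017]

H_jac[0,0] = 0.7466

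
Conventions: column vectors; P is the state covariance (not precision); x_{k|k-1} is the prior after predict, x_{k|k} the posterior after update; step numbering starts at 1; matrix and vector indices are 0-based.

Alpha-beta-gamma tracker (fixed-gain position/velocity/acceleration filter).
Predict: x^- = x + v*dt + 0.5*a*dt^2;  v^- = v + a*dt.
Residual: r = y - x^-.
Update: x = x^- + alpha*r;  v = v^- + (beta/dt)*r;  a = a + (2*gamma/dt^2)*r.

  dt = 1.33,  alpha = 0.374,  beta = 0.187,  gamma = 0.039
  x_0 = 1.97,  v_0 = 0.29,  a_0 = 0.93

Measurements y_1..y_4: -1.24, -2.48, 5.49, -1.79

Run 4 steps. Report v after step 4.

step 1: x_pred=3.1782  r=-4.4182  x^+=1.5258  v^+=0.9057  a^+=0.7352
step 2: x_pred=3.3806  r=-5.8606  x^+=1.1887  v^+=1.0595  a^+=0.4768
step 3: x_pred=3.0195  r=2.4705  x^+=3.9435  v^+=2.0409  a^+=0.5857
step 4: x_pred=7.1759  r=-8.9659  x^+=3.8226  v^+=1.5593  a^+=0.1903

v_post = 1.5593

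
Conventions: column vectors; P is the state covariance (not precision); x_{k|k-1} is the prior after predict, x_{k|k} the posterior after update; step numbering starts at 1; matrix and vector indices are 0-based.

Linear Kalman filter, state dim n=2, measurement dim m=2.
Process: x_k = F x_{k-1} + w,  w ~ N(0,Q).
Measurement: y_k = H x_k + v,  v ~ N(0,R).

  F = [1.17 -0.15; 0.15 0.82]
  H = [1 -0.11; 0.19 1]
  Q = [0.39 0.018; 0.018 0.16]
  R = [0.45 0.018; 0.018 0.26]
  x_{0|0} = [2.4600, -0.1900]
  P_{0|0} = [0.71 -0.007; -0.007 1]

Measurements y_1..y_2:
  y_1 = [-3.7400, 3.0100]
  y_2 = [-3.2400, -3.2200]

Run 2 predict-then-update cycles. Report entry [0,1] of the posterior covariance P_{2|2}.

step 1: x^-=[2.9067, 0.2132]  P^-=[1.3869 0.0130; 0.0130 0.8467]  S=[1.8443 0.2011; 0.2011 1.1617]  K=[0.7392 0.1101; -0.1255 0.7527]  nu=[-6.6232, 2.2445]  x^+=[-1.7423, 2.7340]  P^+=[0.3323 -0.0212; -0.0212 0.1975]
step 2: x^-=[-2.4486, 1.9805]  P^-=[0.8568 0.0322; 0.0322 0.2950]  S=[1.3033 0.1798; 0.1798 0.5982]  K=[0.6361 0.1347; -0.0727 0.5253]  nu=[-0.5736, -4.7353]  x^+=[-3.4511, -0.4652]  P^+=[0.2878 -0.0082; -0.0082 0.1368]

P_post[0,1] = -0.0082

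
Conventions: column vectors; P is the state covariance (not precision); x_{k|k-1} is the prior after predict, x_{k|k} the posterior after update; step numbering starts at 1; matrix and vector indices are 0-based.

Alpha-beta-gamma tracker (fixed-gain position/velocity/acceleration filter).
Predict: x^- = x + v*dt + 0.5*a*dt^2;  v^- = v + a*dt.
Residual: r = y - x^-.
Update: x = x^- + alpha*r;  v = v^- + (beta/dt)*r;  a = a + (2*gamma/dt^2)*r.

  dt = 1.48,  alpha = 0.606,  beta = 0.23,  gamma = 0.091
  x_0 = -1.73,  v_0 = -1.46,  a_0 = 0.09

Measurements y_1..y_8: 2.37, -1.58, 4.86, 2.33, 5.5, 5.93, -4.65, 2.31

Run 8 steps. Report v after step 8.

step 1: x_pred=-3.7922  r=6.1622  x^+=-0.0579  v^+=-0.3692  a^+=0.6020
step 2: x_pred=0.0551  r=-1.6351  x^+=-0.9358  v^+=0.2677  a^+=0.4662
step 3: x_pred=-0.0290  r=4.8890  x^+=2.9337  v^+=1.7174  a^+=0.8724
step 4: x_pred=6.4310  r=-4.1010  x^+=3.9458  v^+=2.3713  a^+=0.5316
step 5: x_pred=8.0375  r=-2.5375  x^+=6.4998  v^+=2.7637  a^+=0.3208
step 6: x_pred=10.9414  r=-5.0114  x^+=7.9045  v^+=2.4597  a^+=-0.0956
step 7: x_pred=11.4402  r=-16.0902  x^+=1.6895  v^+=-0.1823  a^+=-1.4325
step 8: x_pred=-0.1491  r=2.4591  x^+=1.3411  v^+=-1.9203  a^+=-1.2282

v_post = -1.9203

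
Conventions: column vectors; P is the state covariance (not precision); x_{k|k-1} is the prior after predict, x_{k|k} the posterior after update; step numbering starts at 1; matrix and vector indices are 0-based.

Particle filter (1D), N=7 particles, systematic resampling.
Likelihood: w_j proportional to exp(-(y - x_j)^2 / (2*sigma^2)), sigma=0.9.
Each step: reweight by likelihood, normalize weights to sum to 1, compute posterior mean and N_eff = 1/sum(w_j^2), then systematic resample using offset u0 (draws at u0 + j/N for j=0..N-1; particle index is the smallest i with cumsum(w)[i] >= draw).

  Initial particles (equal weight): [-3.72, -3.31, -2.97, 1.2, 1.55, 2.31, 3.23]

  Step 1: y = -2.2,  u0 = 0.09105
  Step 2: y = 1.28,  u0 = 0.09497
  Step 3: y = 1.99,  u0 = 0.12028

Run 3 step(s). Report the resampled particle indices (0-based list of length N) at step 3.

resampled_idx = [0, 1, 2, 3, 4, 5, 6]

step 1: w=[0.1713, 0.3334, 0.4946, 0.0006, 0.0001, 0.0000, 0.0000]  mean=-3.2089  Neff=2.5965  idx=[0, 1, 1, 2, 2, 2, 2]
step 2: w=[0.0032, 0.0361, 0.0361, 0.2311, 0.2311, 0.2311, 0.2311]  mean=-2.9970  Neff=4.6231  idx=[3, 3, 4, 4, 5, 6, 6]
step 3: w=[0.1429, 0.1429, 0.1429, 0.1429, 0.1429, 0.1429, 0.1429]  mean=-2.9700  Neff=7.0000  idx=[0, 1, 2, 3, 4, 5, 6]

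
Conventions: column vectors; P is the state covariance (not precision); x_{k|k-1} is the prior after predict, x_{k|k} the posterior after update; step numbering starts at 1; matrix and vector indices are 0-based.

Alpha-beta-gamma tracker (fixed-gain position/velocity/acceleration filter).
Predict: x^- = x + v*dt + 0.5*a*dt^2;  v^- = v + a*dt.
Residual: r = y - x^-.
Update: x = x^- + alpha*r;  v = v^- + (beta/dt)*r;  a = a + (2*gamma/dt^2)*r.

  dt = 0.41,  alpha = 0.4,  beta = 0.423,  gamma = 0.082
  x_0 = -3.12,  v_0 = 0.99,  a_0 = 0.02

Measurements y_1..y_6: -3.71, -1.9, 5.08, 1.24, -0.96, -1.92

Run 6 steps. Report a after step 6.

a_post = -9.6556

step 1: x_pred=-2.7124  r=-0.9976  x^+=-3.1115  v^+=-0.0310  a^+=-0.9532
step 2: x_pred=-3.2043  r=1.3043  x^+=-2.6826  v^+=0.9238  a^+=0.3192
step 3: x_pred=-2.2770  r=7.3570  x^+=0.6658  v^+=8.6449  a^+=7.4968
step 4: x_pred=4.8403  r=-3.6003  x^+=3.4002  v^+=8.0041  a^+=3.9842
step 5: x_pred=7.0168  r=-7.9768  x^+=3.8261  v^+=1.4080  a^+=-3.7980
step 6: x_pred=4.0841  r=-6.0041  x^+=1.6825  v^+=-6.3437  a^+=-9.6556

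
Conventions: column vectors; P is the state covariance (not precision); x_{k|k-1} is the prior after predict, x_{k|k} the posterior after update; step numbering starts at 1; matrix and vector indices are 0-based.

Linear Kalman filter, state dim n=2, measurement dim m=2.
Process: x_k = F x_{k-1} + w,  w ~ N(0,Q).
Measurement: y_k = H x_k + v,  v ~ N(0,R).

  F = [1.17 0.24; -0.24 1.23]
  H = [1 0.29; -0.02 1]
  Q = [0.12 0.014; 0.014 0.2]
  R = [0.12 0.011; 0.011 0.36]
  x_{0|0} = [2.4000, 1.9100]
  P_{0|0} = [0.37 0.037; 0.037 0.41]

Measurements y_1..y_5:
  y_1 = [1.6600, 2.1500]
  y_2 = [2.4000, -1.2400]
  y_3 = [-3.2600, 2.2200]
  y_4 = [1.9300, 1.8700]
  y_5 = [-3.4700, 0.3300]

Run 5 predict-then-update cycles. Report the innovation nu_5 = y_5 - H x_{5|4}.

step 1: x^-=[3.2664, 1.7733]  P^-=[0.6709 0.0823; 0.0823 0.8198]  S=[0.9075 0.3171; 0.3171 1.1767]  K=[0.8225 -0.1631; 0.1211 0.6626]  nu=[-2.1207, 0.4420]  x^+=[1.4500, 1.8094]  P^+=[0.1107 -0.0475; -0.0475 0.2389]
step 2: x^-=[2.1308, 1.8776]  P^-=[0.2586 -0.0121; -0.0121 0.5959]  S=[0.4217 0.1666; 0.1666 0.9565]  K=[0.6573 -0.1326; 0.1448 0.5980]  nu=[-0.2753, -3.0750]  x^+=[2.3574, -0.0012]  P^+=[0.0886 -0.0387; -0.0387 0.2161]
step 3: x^-=[2.7579, -0.5672]  P^-=[0.2321 -0.0006; -0.0006 0.5549]  S=[0.3984 0.1667; 0.1667 0.9150]  K=[0.6327 -0.1210; 0.1610 0.5771]  nu=[-5.8534, 2.8424]  x^+=[-1.2893, 0.1309]  P^+=[0.0847 -0.0349; -0.0349 0.2088]
step 4: x^-=[-1.4771, 0.4704]  P^-=[0.2284 0.0037; 0.0037 0.5414]  S=[0.3960 0.1671; 0.1671 0.9014]  K=[0.6290 -0.1176; 0.1652 0.5700]  nu=[3.2706, 1.3700]  x^+=[0.4190, 1.7917]  P^+=[0.0840 -0.0337; -0.0337 0.2063]
step 5: x^-=[0.9202, 2.1033]  P^-=[0.2279 0.0047; 0.0047 0.5369]  S=[0.3958 0.1668; 0.1668 0.8968]  K=[0.6285 -0.1167; 0.1660 0.5677]  nu=[-5.0001, -1.7549]  x^+=[-2.0173, 0.2768]  P^+=[0.0838 -0.0334; -0.0334 0.2055]

innov = [-5.0001, -1.7549]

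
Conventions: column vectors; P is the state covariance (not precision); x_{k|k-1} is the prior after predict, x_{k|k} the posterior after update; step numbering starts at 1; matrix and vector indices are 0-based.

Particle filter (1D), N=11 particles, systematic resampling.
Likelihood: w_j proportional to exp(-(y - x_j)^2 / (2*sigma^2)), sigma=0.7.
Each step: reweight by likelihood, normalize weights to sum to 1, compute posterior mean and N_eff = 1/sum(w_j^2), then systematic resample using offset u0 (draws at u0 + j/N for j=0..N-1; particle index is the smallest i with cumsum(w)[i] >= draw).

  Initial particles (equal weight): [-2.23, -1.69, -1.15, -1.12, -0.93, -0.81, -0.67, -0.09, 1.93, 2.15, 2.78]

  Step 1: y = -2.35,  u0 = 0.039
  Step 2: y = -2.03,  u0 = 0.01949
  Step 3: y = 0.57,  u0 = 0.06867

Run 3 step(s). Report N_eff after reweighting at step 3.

step 1: w=[0.4196, 0.2730, 0.0980, 0.0909, 0.0544, 0.0379, 0.0239, 0.0023, 0.0000, 0.0000, 0.0000]  mean=-1.7091  Neff=3.6572  idx=[0, 0, 0, 0, 0, 1, 1, 1, 2, 3, 5]
step 2: w=[0.1120, 0.1120, 0.1120, 0.1120, 0.1120, 0.1037, 0.1037, 0.1037, 0.0530, 0.0501, 0.0256]  mean=-1.9128  Neff=9.9002  idx=[0, 0, 1, 2, 3, 4, 5, 5, 6, 7, 9]
step 3: w=[0.0043, 0.0043, 0.0043, 0.0043, 0.0043, 0.0043, 0.0698, 0.0698, 0.0698, 0.0698, 0.6948]  mean=-1.3079  Neff=1.9903  idx=[6, 7, 9, 10, 10, 10, 10, 10, 10, 10, 10]

N_eff = 1.9903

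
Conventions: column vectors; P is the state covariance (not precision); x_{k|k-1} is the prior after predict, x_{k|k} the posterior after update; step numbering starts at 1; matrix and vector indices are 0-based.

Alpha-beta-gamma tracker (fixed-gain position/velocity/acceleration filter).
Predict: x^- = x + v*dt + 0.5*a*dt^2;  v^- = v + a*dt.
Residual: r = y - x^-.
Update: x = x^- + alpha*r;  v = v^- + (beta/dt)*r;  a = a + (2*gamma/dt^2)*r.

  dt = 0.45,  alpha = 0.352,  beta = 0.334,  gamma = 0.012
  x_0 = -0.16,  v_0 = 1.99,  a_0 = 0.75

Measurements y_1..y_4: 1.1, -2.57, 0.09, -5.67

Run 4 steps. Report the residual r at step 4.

resid = -5.6027

step 1: x_pred=0.8114  r=0.2886  x^+=0.9130  v^+=2.5417  a^+=0.7842
step 2: x_pred=2.1362  r=-4.7062  x^+=0.4796  v^+=-0.5985  a^+=0.2264
step 3: x_pred=0.2332  r=-0.1432  x^+=0.1828  v^+=-0.6029  a^+=0.2095
step 4: x_pred=-0.0673  r=-5.6027  x^+=-2.0394  v^+=-4.6671  a^+=-0.4546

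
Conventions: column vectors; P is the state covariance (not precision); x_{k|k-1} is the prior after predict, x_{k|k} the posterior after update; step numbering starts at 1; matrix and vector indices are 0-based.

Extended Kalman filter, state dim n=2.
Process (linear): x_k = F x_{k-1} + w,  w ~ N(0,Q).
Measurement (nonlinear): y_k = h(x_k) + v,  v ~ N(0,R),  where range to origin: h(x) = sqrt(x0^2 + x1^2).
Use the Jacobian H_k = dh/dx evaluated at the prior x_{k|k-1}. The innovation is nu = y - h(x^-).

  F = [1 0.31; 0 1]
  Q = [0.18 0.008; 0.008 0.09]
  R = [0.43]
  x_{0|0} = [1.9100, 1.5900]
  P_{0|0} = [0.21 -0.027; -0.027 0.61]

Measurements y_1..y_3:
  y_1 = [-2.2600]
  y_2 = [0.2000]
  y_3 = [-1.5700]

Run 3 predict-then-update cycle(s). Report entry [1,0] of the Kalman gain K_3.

K[1,0] = -0.4276

step 1: x^-=[2.4029, 1.5900]  P^-=[0.4319 0.1701; 0.1701 0.7000]  H_jac=[0.8340 0.5518]  S=[1.1001]  K=[0.4127; 0.4801]  nu=[-5.1413]  x^+=[0.2809, -0.8783]  P^+=[0.2445 -0.0479; -0.0479 0.4464]
step 2: x^-=[0.0087, -0.8783]  P^-=[0.4377 0.0985; 0.0985 0.5364]  H_jac=[0.0099 -1.0000]  S=[0.9645]  K=[-0.0977; -0.5552]  nu=[-0.6783]  x^+=[0.0749, -0.5017]  P^+=[0.4285 0.0462; 0.0462 0.2392]
step 3: x^-=[-0.0806, -0.5017]  P^-=[0.6602 0.1284; 0.1284 0.3292]  H_jac=[-0.1586 -0.9873]  S=[0.8077]  K=[-0.2866; -0.4276]  nu=[-2.0781]  x^+=[0.5149, 0.3869]  P^+=[0.5938 0.0294; 0.0294 0.1815]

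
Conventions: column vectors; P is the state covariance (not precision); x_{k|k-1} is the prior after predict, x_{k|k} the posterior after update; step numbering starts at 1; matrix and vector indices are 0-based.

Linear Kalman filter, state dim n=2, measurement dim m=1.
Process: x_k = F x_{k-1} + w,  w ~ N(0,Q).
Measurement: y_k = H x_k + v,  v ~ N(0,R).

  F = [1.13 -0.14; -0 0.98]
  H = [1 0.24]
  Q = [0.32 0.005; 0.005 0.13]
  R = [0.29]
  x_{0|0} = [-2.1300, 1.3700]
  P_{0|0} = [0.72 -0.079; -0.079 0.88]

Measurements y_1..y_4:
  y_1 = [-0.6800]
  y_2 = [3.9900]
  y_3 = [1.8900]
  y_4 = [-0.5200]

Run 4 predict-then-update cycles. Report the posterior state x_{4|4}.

step 1: x^-=[-2.5987, 1.3426]  P^-=[1.2816 -0.2032; -0.2032 0.9752]  S=[1.5302]  K=[0.8057; 0.0201]  nu=[1.5965]  x^+=[-1.3125, 1.3747]  P^+=[0.2884 -0.2280; -0.2280 0.9745]
step 2: x^-=[-1.6756, 1.3473]  P^-=[0.7795 -0.3812; -0.3812 1.0659]  S=[0.9479]  K=[0.7258; -0.1323]  nu=[5.3422]  x^+=[2.2019, 0.6404]  P^+=[0.2801 -0.2902; -0.2902 1.0493]
step 3: x^-=[2.3985, 0.6276]  P^-=[0.7901 -0.4604; -0.4604 1.1378]  S=[0.9247]  K=[0.7350; -0.2025]  nu=[-0.6591]  x^+=[1.9140, 0.7611]  P^+=[0.2906 -0.3227; -0.3227 1.0999]
step 4: x^-=[2.0563, 0.7458]  P^-=[0.8147 -0.5033; -0.5033 1.1863]  S=[0.9315]  K=[0.7450; -0.2346]  nu=[-2.7553]  x^+=[0.0037, 1.3923]  P^+=[0.2978 -0.3404; -0.3404 1.1350]

x_post = [0.0037, 1.3923]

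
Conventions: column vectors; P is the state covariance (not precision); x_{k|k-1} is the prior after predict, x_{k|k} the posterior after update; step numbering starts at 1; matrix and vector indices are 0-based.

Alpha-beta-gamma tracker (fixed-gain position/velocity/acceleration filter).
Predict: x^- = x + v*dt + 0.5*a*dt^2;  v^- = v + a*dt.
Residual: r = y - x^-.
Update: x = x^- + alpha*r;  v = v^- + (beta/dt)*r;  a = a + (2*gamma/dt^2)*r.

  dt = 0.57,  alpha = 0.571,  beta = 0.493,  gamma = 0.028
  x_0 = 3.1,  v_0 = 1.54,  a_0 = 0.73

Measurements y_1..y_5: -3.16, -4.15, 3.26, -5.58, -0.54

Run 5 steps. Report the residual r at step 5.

resid = 3.7062

step 1: x_pred=4.0964  r=-7.2564  x^+=-0.0470  v^+=-4.3200  a^+=-0.5207
step 2: x_pred=-2.5940  r=-1.5560  x^+=-3.4825  v^+=-5.9626  a^+=-0.7889
step 3: x_pred=-7.0093  r=10.2693  x^+=-1.1455  v^+=2.4698  a^+=0.9811
step 4: x_pred=0.4216  r=-6.0016  x^+=-3.0053  v^+=-2.1618  a^+=-0.0533
step 5: x_pred=-4.2462  r=3.7062  x^+=-2.1300  v^+=1.0133  a^+=0.5855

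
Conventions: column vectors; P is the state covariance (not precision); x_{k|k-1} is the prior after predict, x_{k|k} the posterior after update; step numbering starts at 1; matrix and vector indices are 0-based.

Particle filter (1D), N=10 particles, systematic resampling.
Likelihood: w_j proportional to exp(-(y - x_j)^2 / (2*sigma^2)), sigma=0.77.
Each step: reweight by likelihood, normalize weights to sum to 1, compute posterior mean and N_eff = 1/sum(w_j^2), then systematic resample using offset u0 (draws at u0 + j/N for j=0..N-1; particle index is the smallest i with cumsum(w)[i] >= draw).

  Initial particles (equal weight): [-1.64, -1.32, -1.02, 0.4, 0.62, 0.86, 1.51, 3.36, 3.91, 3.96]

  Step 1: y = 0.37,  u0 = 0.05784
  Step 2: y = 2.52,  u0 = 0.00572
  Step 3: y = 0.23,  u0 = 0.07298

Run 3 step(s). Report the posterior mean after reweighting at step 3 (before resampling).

step 1: w=[0.0097, 0.0263, 0.0574, 0.2923, 0.2775, 0.2389, 0.0978, 0.0002, 0.0000, 0.0000]  mean=0.5335  Neff=4.2889  idx=[2, 3, 3, 3, 4, 4, 4, 5, 5, 6]
step 2: w=[0.0000, 0.0272, 0.0272, 0.0272, 0.0574, 0.0574, 0.0574, 0.1180, 0.1180, 0.5100]  mean=1.1125  Neff=3.3327  idx=[1, 4, 6, 7, 8, 9, 9, 9, 9, 9]
step 3: w=[0.1800, 0.1622, 0.1622, 0.1320, 0.1320, 0.0463, 0.0463, 0.0463, 0.0463, 0.0463]  mean=0.8499  Neff=7.6572  idx=[0, 0, 1, 2, 2, 3, 4, 5, 7, 9]

post_mean = 0.8499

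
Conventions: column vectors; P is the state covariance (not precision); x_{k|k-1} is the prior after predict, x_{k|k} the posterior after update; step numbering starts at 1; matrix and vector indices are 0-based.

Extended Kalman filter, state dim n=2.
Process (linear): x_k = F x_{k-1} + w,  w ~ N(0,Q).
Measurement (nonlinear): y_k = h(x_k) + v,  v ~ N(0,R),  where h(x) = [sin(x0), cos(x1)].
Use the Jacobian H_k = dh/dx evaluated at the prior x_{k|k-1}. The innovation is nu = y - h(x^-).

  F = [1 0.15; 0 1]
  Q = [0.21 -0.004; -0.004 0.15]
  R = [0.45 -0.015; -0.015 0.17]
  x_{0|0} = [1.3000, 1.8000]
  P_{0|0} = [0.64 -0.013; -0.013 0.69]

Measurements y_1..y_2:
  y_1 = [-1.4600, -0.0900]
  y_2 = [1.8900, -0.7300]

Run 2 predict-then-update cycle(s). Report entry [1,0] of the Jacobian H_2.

step 1: x^-=[1.5700, 1.8000]  P^-=[0.8616 0.0865; 0.0865 0.8400]  H_jac=[0.0008 0.0000; 0.0000 -0.9738]  S=[0.4500 -0.0151; -0.0151 0.9666]  K=[-0.0014 -0.0872; -0.0282 -0.8467]  nu=[-2.4600, 0.1372]  x^+=[1.5615, 1.7532]  P^+=[0.8543 0.0152; 0.0152 0.1474]
step 2: x^-=[1.8244, 1.7532]  P^-=[1.0722 0.0333; 0.0333 0.2974]  H_jac=[-0.2509 0.0000; 0.0000 -0.9834]  S=[0.5175 -0.0068; -0.0068 0.4576]  K=[-0.5209 -0.0793; -0.0245 -0.6395]  nu=[0.9220, -0.5486]  x^+=[1.3877, 2.0814]  P^+=[0.9294 0.0058; 0.0058 0.1102]

H_jac[1,0] = 0.0000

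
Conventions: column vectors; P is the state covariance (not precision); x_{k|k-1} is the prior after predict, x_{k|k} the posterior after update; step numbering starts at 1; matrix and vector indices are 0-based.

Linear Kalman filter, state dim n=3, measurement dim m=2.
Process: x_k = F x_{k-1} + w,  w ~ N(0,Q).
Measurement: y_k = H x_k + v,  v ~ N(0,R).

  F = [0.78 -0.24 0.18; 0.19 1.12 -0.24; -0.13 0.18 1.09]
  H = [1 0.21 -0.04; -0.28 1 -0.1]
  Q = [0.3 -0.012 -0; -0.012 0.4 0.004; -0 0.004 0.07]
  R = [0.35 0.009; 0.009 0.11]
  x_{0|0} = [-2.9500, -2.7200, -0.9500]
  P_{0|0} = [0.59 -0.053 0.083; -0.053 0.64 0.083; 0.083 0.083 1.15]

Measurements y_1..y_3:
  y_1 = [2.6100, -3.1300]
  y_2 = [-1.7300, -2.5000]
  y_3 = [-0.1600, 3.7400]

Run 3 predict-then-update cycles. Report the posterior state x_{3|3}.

step 1: x^-=[-1.8192, -3.3789, -1.1416]  P^-=[0.7691 -0.1813 0.1787; -0.1813 1.2156 -0.0590; 0.1787 -0.0590 1.4785]  S=[1.0856 -0.1281; -0.1281 1.5240]  K=[0.6410 -0.2181; 0.1705 0.8491; 0.0796 -0.1618]  nu=[5.0931, -0.3746]  x^+=[1.5274, -2.8288, -0.6756]  P^+=[0.2146 0.0473 0.0540; 0.0473 0.1223 0.1409; 0.0540 0.1409 1.4285]
step 2: x^-=[1.7487, -2.7159, -1.4441]  P^-=[0.4692 -0.0074 0.2737; -0.0074 0.5829 -0.1769; 0.2737 -0.1769 1.8125]  S=[0.8258 -0.0132; -0.0132 0.8026]  K=[0.5499 -0.1979; 0.1599 0.7535; 0.1900 -0.5385]  nu=[-2.9661, 0.5611]  x^+=[0.0066, -2.7674, -2.3099]  P^+=[0.1852 0.0448 0.0974; 0.0448 0.1093 0.1245; 0.0974 0.1245 1.5472]
step 3: x^-=[0.2535, -2.5438, -3.0168]  P^-=[0.4689 -0.0264 0.3398; -0.0264 0.5762 -0.2185; 0.3398 -0.2185 1.9341]  S=[0.8129 -0.0352; -0.0352 0.8198]  K=[0.5442 -0.2104; 0.1595 0.7454; 0.2400 -0.6082]  nu=[0.0000, 6.0531]  x^+=[-1.0200, 1.9679, -6.6983]  P^+=[0.1838 0.0447 0.1153; 0.0447 0.1084 0.1249; 0.1153 0.1249 1.5737]

x_post = [-1.0200, 1.9679, -6.6983]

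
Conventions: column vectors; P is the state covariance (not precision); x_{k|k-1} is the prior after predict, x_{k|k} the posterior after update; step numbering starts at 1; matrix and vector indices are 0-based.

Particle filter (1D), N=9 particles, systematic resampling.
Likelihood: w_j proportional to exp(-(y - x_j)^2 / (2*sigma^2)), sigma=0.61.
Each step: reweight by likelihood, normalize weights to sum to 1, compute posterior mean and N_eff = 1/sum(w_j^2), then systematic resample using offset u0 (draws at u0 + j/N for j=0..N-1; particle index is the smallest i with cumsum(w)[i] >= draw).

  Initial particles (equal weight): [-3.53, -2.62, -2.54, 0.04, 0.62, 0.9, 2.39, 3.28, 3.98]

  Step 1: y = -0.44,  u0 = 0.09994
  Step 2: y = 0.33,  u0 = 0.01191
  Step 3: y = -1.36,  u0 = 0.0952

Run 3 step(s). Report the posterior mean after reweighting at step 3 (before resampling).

post_mean = 0.0517

step 1: w=[0.0000, 0.0016, 0.0025, 0.6997, 0.2107, 0.0854, 0.0000, 0.0000, 0.0000]  mean=0.2249  Neff=1.8474  idx=[3, 3, 3, 3, 3, 3, 4, 4, 5]
step 2: w=[0.1146, 0.1146, 0.1146, 0.1146, 0.1146, 0.1146, 0.1146, 0.1146, 0.0829]  mean=0.2443  Neff=8.9283  idx=[0, 1, 2, 3, 3, 4, 5, 6, 7]
step 3: w=[0.1400, 0.1400, 0.1400, 0.1400, 0.1400, 0.1400, 0.1400, 0.0100, 0.0100]  mean=0.0517  Neff=7.2793  idx=[0, 1, 2, 3, 3, 4, 5, 6, 7]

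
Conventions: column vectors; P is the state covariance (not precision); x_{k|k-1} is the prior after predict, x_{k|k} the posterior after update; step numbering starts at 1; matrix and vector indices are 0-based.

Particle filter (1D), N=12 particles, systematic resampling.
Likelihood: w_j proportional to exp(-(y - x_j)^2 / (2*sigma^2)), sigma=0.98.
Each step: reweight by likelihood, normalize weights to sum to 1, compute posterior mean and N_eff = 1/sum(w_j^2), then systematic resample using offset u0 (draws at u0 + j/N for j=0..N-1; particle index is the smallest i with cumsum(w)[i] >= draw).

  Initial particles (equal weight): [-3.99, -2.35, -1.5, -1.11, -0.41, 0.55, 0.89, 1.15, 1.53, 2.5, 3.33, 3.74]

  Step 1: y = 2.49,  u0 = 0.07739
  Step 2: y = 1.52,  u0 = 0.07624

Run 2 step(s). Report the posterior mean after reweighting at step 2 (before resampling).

step 1: w=[0.0000, 0.0000, 0.0001, 0.0003, 0.0035, 0.0395, 0.0740, 0.1101, 0.1736, 0.2804, 0.1942, 0.1243]  mean=2.2905  Neff=5.5221  idx=[6, 7, 8, 8, 9, 9, 9, 9, 10, 10, 11, 11]
step 2: w=[0.1216, 0.1392, 0.1495, 0.1495, 0.0907, 0.0907, 0.0907, 0.0907, 0.0272, 0.0272, 0.0115, 0.0115]  mean=1.8997  Neff=8.8078  idx=[0, 1, 1, 2, 2, 3, 4, 5, 6, 6, 7, 11]

post_mean = 1.8997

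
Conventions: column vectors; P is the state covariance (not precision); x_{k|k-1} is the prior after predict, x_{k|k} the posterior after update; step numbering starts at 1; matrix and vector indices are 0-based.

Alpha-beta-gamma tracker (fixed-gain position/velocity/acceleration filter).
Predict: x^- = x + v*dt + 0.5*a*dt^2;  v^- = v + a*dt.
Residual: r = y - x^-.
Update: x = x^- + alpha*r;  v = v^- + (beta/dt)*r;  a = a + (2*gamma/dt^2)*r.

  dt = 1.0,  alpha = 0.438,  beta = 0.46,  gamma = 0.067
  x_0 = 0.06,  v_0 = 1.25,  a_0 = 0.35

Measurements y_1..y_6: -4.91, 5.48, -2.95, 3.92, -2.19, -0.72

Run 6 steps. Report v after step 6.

step 1: x_pred=1.4850  r=-6.3950  x^+=-1.3160  v^+=-1.3417  a^+=-0.5069
step 2: x_pred=-2.9112  r=8.3912  x^+=0.7642  v^+=2.0113  a^+=0.6175
step 3: x_pred=3.0842  r=-6.0342  x^+=0.4412  v^+=-0.1469  a^+=-0.1911
step 4: x_pred=0.1987  r=3.7213  x^+=1.8287  v^+=1.3737  a^+=0.3076
step 5: x_pred=3.3562  r=-5.5462  x^+=0.9269  v^+=-0.8699  a^+=-0.4356
step 6: x_pred=-0.1608  r=-0.5592  x^+=-0.4057  v^+=-1.5628  a^+=-0.5106

v_post = -1.5628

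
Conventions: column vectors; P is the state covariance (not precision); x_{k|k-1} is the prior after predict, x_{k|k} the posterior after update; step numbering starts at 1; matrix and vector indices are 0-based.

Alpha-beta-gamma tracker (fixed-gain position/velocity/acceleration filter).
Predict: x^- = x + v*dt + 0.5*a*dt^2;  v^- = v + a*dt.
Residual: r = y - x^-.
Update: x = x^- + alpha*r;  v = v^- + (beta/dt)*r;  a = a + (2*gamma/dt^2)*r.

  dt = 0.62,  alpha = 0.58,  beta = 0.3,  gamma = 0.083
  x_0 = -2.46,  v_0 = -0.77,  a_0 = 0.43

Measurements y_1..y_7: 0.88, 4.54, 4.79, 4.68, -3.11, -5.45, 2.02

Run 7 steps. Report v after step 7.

step 1: x_pred=-2.8548  r=3.7348  x^+=-0.6886  v^+=1.3037  a^+=2.0428
step 2: x_pred=0.5124  r=4.0276  x^+=2.8484  v^+=4.5192  a^+=3.7821
step 3: x_pred=6.3772  r=-1.5872  x^+=5.4566  v^+=6.0961  a^+=3.0967
step 4: x_pred=9.8314  r=-5.1514  x^+=6.8436  v^+=5.5234  a^+=0.8721
step 5: x_pred=10.4357  r=-13.5457  x^+=2.5792  v^+=-0.4902  a^+=-4.9775
step 6: x_pred=1.3186  r=-6.7686  x^+=-2.6072  v^+=-6.8514  a^+=-7.9004
step 7: x_pred=-8.3735  r=10.3935  x^+=-2.3453  v^+=-6.7205  a^+=-3.4121

v_post = -6.7205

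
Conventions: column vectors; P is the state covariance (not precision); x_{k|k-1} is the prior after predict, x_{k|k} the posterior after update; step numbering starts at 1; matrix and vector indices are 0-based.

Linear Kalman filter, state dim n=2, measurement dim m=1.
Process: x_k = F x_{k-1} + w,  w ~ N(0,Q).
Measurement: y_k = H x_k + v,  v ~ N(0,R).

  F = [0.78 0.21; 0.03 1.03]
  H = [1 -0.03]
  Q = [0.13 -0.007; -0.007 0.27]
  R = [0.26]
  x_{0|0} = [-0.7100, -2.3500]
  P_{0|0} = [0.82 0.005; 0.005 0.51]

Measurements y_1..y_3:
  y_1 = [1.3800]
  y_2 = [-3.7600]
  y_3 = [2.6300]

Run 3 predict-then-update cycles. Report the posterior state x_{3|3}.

step 1: x^-=[-1.0473, -2.4418]  P^-=[0.6530 0.1265; 0.1265 0.8121]  S=[0.9062]  K=[0.7165; 0.1128]  nu=[2.3540]  x^+=[0.6393, -2.1763]  P^+=[0.1879 0.0533; 0.0533 0.8006]
step 2: x^-=[0.0416, -2.2224]  P^-=[0.2971 0.2137; 0.2137 1.1228]  S=[0.5453]  K=[0.5331; 0.3302]  nu=[-3.8683]  x^+=[-2.0205, -3.4999]  P^+=[0.1421 0.1178; 0.1178 1.0633]
step 3: x^-=[-2.3110, -3.6655]  P^-=[0.3019 0.3217; 0.3217 1.4055]  S=[0.5439]  K=[0.5374; 0.5139]  nu=[4.8310]  x^+=[0.2852, -1.1829]  P^+=[0.1449 0.1715; 0.1715 1.2619]

x_post = [0.2852, -1.1829]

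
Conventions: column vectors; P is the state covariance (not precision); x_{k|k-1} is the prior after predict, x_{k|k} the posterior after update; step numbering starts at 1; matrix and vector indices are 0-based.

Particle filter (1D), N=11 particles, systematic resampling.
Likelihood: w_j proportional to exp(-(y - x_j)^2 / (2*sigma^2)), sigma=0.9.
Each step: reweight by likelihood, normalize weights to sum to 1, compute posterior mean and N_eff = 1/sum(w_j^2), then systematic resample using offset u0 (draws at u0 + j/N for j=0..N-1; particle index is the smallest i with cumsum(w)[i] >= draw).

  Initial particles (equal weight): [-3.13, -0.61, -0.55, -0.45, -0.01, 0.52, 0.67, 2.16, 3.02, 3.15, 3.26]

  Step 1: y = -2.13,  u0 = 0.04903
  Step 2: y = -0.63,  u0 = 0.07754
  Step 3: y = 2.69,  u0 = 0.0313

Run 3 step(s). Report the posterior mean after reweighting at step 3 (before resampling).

step 1: w=[0.4307, 0.1918, 0.1710, 0.1398, 0.0498, 0.0105, 0.0063, 0.0000, 0.0000, 0.0000, 0.0000]  mean=-1.6129  Neff=3.6531  idx=[0, 0, 0, 0, 0, 1, 1, 2, 2, 3, 4]
step 2: w=[0.0036, 0.0036, 0.0036, 0.0036, 0.0036, 0.1704, 0.1704, 0.1698, 0.1698, 0.1671, 0.1345]  mean=-0.5276  Neff=6.1797  idx=[5, 5, 6, 6, 7, 8, 8, 9, 9, 10, 10]
step 3: w=[0.0333, 0.0333, 0.0333, 0.0333, 0.0424, 0.0424, 0.0424, 0.0628, 0.0628, 0.3070, 0.3070]  mean=-0.2138  Neff=4.8486  idx=[0, 3, 5, 7, 9, 9, 9, 9, 10, 10, 10]

post_mean = -0.2138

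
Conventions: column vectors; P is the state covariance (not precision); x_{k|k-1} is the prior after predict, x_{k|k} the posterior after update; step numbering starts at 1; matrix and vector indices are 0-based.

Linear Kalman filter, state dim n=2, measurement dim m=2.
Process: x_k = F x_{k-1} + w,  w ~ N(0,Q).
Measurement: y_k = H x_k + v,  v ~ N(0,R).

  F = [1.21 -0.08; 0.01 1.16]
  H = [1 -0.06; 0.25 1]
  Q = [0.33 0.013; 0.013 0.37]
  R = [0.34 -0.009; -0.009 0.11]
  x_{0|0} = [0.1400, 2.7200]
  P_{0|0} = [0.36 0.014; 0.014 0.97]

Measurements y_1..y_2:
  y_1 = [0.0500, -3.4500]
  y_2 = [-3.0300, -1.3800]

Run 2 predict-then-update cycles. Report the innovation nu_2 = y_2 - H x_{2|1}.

step 1: x^-=[-0.0482, 3.1566]  P^-=[0.8606 -0.0530; -0.0530 1.6756]  S=[1.2130 0.0534; 0.0534 1.8129]  K=[0.7091 0.0685; -0.1672 0.9219]  nu=[0.2876, -6.5945]  x^+=[-0.2963, -2.9709]  P^+=[0.2370 -0.0581; -0.0581 0.1174]
step 2: x^-=[-0.1209, -3.4492]  P^-=[0.6890 -0.0765; -0.0765 0.5267]  S=[1.0400 0.0563; 0.0563 0.6415]  K=[0.6619 0.0912; -0.1475 0.8042]  nu=[-3.1161, 2.0994]  x^+=[-1.9921, -1.3014]  P^+=[0.2212 -0.0512; -0.0512 0.1026]

innov = [-3.1161, 2.0994]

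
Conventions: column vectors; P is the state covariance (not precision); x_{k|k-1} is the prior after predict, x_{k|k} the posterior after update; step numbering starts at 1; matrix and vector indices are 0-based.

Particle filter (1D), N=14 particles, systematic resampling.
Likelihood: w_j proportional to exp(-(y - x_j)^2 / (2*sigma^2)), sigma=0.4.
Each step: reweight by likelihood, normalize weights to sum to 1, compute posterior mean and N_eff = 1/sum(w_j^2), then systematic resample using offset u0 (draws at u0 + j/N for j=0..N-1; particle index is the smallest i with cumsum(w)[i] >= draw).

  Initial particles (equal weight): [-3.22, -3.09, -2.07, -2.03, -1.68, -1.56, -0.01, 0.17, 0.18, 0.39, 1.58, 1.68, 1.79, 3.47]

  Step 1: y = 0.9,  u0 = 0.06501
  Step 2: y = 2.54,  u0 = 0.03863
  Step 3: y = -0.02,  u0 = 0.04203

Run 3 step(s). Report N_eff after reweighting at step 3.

step 1: w=[0.0000, 0.0000, 0.0000, 0.0000, 0.0000, 0.0000, 0.0547, 0.1375, 0.1439, 0.3226, 0.1714, 0.1086, 0.0612, 0.0000]  mean=0.7375  Neff=5.2184  idx=[7, 7, 8, 8, 9, 9, 9, 9, 9, 10, 10, 11, 11, 12]
step 2: w=[0.0000, 0.0000, 0.0000, 0.0000, 0.0000, 0.0000, 0.0000, 0.0000, 0.0000, 0.1162, 0.1162, 0.2053, 0.2053, 0.3570]  mean=1.6960  Neff=4.1887  idx=[9, 9, 10, 11, 11, 11, 12, 12, 12, 13, 13, 13, 13, 13]
step 3: w=[0.1763, 0.1763, 0.1763, 0.0629, 0.0629, 0.0629, 0.0629, 0.0629, 0.0629, 0.0188, 0.0188, 0.0188, 0.0188, 0.0188]  mean=1.6375  Neff=8.4249  idx=[0, 0, 1, 1, 1, 2, 2, 3, 4, 5, 6, 7, 8, 12]

N_eff = 8.4249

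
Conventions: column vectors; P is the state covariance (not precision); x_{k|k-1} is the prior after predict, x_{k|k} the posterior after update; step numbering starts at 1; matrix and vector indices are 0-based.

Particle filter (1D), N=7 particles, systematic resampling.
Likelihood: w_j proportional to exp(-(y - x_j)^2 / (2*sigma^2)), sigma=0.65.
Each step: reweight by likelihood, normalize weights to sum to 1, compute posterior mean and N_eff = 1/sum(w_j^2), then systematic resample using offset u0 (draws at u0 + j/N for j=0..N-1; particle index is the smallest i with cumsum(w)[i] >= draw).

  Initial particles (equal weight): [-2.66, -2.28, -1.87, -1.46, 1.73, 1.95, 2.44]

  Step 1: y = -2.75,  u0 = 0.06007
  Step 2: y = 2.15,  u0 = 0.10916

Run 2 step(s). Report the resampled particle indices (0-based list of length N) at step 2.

step 1: w=[0.4307, 0.3348, 0.1739, 0.0607, 0.0000, 0.0000, 0.0000]  mean=-2.3226  Neff=3.0170  idx=[0, 0, 0, 1, 1, 2, 2]
step 2: w=[0.0001, 0.0001, 0.0001, 0.0081, 0.0081, 0.4917, 0.4917]  mean=-1.8770  Neff=2.0679  idx=[5, 5, 5, 6, 6, 6, 6]

resampled_idx = [5, 5, 5, 6, 6, 6, 6]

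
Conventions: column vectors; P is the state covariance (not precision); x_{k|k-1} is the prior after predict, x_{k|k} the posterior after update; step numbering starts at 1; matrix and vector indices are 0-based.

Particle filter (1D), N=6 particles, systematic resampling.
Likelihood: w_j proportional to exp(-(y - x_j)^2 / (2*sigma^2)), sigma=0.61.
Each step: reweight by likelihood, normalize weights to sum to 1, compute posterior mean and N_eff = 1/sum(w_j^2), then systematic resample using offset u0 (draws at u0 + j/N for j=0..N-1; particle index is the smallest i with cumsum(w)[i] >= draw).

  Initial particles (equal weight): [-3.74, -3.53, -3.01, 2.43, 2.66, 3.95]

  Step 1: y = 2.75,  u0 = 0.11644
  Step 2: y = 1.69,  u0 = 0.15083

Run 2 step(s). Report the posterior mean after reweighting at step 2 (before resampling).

post_mean = 2.5388

step 1: w=[0.0000, 0.0000, 0.0000, 0.4346, 0.4933, 0.0720]  mean=2.6530  Neff=2.2859  idx=[3, 3, 4, 4, 4, 5]
step 2: w=[0.2652, 0.2652, 0.1563, 0.1563, 0.1563, 0.0006]  mean=2.5388  Neff=4.6731  idx=[0, 1, 1, 2, 3, 4]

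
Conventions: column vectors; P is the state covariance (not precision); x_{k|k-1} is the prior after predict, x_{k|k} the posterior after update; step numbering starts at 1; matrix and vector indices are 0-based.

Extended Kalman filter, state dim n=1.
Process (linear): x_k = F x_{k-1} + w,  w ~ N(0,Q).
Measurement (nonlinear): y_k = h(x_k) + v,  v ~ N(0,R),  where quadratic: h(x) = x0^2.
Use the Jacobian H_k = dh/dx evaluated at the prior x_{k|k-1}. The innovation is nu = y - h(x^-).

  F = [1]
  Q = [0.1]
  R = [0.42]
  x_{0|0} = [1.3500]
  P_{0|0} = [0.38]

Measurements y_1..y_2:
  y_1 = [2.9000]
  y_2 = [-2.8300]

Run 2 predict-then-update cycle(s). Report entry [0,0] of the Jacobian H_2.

step 1: x^-=[1.3500]  P^-=[0.4800]  H_jac=[2.7000]  S=[3.9192]  K=[0.3307]  nu=[1.0775]  x^+=[1.7063]  P^+=[0.0514]
step 2: x^-=[1.7063]  P^-=[0.1514]  H_jac=[3.4126]  S=[2.1837]  K=[0.2367]  nu=[-5.7415]  x^+=[0.3475]  P^+=[0.0291]

H_jac[0,0] = 3.4126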